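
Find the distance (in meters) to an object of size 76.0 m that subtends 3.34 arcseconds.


D = size / theta_rad, theta_rad = 3.34 * pi/(180*3600) = 1.619e-05, D = 4.693e+06

4.693e+06 m


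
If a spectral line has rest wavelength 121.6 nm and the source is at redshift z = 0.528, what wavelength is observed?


lam_obs = lam_emit * (1 + z) = 121.6 * (1 + 0.528) = 185.8048

185.8048 nm


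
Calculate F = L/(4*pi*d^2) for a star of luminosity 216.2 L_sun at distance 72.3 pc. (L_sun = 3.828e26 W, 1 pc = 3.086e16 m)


F = L / (4*pi*d^2) = 8.276e+28 / (4*pi*(2.231e+18)^2) = 1.323e-09

1.323e-09 W/m^2


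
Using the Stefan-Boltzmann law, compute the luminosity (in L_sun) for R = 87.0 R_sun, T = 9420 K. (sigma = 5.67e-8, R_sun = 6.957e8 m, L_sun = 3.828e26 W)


R = 87.0 * 6.957e8 m = 6.05259e+10 m. L = 4*pi*R^2*sigma*T^4 = 4*pi*(6.05259e+10)^2 * 5.67e-8 * 9420^4 = 2.055318096e+31 W. L/L_sun = 2.055318096e+31 / 3.828e26 = 53691.6953

53691.6953 L_sun


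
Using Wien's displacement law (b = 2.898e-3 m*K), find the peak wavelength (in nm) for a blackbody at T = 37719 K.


lam_max = b / T = 2.898e-3 / 37719 = 7.683e-08 m = 76.8313 nm

76.8313 nm


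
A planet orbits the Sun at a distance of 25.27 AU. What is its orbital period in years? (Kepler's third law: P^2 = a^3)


P = a^(3/2) = 25.27^1.5 = 127.0305

127.0305 years


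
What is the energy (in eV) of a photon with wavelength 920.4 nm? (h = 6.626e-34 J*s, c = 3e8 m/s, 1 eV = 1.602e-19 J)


E = hc/lambda = 6.626e-34 * 3e8 / 9.204e-07 = 2.160e-19 J = 1.3481 eV

1.3481 eV


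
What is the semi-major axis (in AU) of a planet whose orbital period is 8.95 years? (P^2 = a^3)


a = P^(2/3) = 8.95^(2/3) = 4.3107

4.3107 AU


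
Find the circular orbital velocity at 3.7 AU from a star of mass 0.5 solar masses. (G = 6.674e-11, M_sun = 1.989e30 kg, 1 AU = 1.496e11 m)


v = sqrt(GM/r) = sqrt(6.674e-11 * 9.945e+29 / 5.535e+11) = 10950.3711

10950.3711 m/s


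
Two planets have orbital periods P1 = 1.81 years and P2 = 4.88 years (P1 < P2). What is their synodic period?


1/P_syn = |1/P1 - 1/P2| = |1/1.81 - 1/4.88| => P_syn = 2.8771

2.8771 years


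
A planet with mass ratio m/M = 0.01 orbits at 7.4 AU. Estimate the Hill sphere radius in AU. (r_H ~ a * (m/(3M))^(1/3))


r_H = a * (m/3M)^(1/3) = 7.4 * (0.01/3)^(1/3) = 1.1054

1.1054 AU


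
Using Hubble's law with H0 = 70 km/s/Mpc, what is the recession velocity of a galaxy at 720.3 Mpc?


v = H0 * d = 70 * 720.3 = 50421.0

50421.0 km/s


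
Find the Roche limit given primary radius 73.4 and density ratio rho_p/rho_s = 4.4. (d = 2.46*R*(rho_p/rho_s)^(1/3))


d_Roche = 2.46 * 73.4 * 4.4^(1/3) = 295.8799

295.8799


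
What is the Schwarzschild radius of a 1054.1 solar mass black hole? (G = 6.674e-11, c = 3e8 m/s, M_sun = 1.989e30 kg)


M = 1054.1 * 1.989e30 kg = 2.0966049e+33 kg. rs = 2GM/c^2 = 2 * 6.674e-11 * 2.0966049e+33 / (3e8)^2 = 3.109e+06

3.109e+06 m


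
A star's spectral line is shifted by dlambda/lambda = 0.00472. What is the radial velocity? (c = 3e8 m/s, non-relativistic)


v = (dlambda/lambda) * c = 0.00472 * 3e8 = 1.416e+06

1.416e+06 m/s


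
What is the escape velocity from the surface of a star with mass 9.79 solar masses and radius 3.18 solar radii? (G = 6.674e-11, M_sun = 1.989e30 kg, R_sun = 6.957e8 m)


M = 9.79 * 1.989e30 kg = 1.947231e+31 kg; R = 3.18 * 6.957e8 m = 2.212326e+09 m. v_esc = sqrt(2GM/R) = sqrt(2 * 6.674e-11 * 1.947231e+31 / 2.212326e+09) = 1.084e+06

1.084e+06 m/s


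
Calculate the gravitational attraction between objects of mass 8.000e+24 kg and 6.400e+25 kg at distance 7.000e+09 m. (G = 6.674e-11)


F = G*m1*m2/r^2 = 6.674e-11 * 8.000e+24 * 6.400e+25 / (7.000e+09)^2 = 6.674e-11 * 5.120e+50 / 4.900e+19 = 6.974e+20

6.974e+20 N


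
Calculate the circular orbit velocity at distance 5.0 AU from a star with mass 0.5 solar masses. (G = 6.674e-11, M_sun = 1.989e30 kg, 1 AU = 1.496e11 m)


v = sqrt(GM/r) = sqrt(6.674e-11 * 9.945e+29 / 7.480e+11) = 9419.8654

9419.8654 m/s


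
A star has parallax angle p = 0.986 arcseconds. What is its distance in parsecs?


d = 1/p = 1/0.986 = 1.0142

1.0142 pc


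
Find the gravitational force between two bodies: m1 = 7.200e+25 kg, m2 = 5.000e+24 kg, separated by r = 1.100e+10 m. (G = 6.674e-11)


F = G*m1*m2/r^2 = 6.674e-11 * 7.200e+25 * 5.000e+24 / (1.100e+10)^2 = 6.674e-11 * 3.600e+50 / 1.210e+20 = 1.986e+20

1.986e+20 N


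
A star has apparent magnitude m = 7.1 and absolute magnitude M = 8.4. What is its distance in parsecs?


d = 10^((m - M + 5)/5) = 10^((7.1 - 8.4 + 5)/5) = 5.4954

5.4954 pc


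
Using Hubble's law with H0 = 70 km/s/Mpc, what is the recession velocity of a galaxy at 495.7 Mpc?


v = H0 * d = 70 * 495.7 = 34699.0

34699.0 km/s


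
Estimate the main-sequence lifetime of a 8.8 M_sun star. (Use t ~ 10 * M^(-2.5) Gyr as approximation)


t = 10 * M^(-2.5) = 10 * 8.8^(-2.5) = 0.0435

0.0435 Gyr


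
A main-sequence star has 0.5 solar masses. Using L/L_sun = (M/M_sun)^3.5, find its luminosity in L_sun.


L/L_sun = (M/M_sun)^3.5 = 0.5^3.5 = 0.0884

0.0884 L_sun


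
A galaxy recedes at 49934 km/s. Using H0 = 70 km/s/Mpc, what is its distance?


d = v / H0 = 49934 / 70 = 713.3429

713.3429 Mpc


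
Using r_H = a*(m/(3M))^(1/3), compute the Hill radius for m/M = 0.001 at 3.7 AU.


r_H = a * (m/3M)^(1/3) = 3.7 * (0.001/3)^(1/3) = 0.2565

0.2565 AU


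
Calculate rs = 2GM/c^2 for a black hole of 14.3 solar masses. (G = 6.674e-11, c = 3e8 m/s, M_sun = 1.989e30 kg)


M = 14.3 * 1.989e30 kg = 2.84427e+31 kg. rs = 2GM/c^2 = 2 * 6.674e-11 * 2.84427e+31 / (3e8)^2 = 42183.6844

42183.6844 m


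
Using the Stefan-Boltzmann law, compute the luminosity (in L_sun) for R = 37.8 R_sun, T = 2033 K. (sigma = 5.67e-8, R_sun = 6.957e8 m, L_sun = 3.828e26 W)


R = 37.8 * 6.957e8 m = 2.629746e+10 m. L = 4*pi*R^2*sigma*T^4 = 4*pi*(2.629746e+10)^2 * 5.67e-8 * 2033^4 = 8.417246464e+27 W. L/L_sun = 8.417246464e+27 / 3.828e26 = 21.9886

21.9886 L_sun


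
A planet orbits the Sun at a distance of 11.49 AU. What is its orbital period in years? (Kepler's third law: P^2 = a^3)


P = a^(3/2) = 11.49^1.5 = 38.9475

38.9475 years


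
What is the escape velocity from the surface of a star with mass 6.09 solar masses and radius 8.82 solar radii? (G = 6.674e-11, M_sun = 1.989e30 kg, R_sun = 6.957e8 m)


M = 6.09 * 1.989e30 kg = 1.211301e+31 kg; R = 8.82 * 6.957e8 m = 6.136074e+09 m. v_esc = sqrt(2GM/R) = sqrt(2 * 6.674e-11 * 1.211301e+31 / 6.136074e+09) = 513320.7766

513320.7766 m/s


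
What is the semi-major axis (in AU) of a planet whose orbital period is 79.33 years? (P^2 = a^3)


a = P^(2/3) = 79.33^(2/3) = 18.4625

18.4625 AU


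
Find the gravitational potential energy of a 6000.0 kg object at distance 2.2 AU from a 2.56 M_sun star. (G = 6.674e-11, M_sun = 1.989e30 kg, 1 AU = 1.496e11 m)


M = 2.56 * 1.989e30 kg = 5.09184e+30 kg; r = 2.2 AU * 1.496e11 m/AU = 3.2912e+11 m. U = -GM*m/r = -(6.674e-11 * 5.09184e+30 * 6000.0) / 3.2912e+11 = -6.195e+12

-6.195e+12 J


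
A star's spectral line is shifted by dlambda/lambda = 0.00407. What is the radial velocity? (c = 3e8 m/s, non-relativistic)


v = (dlambda/lambda) * c = 0.00407 * 3e8 = 1.221e+06

1.221e+06 m/s


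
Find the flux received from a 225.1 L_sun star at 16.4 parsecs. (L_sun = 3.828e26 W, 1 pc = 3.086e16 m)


F = L / (4*pi*d^2) = 8.617e+28 / (4*pi*(5.061e+17)^2) = 2.677e-08

2.677e-08 W/m^2


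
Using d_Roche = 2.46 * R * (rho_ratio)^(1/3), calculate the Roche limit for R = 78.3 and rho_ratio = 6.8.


d_Roche = 2.46 * 78.3 * 6.8^(1/3) = 364.9218

364.9218


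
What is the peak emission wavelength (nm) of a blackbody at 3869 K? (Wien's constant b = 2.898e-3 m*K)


lam_max = b / T = 2.898e-3 / 3869 = 7.490e-07 m = 749.0308 nm

749.0308 nm


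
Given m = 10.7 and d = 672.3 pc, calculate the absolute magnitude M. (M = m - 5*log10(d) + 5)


M = m - 5*log10(d) + 5 = 10.7 - 5*log10(672.3) + 5 = 1.5622

1.5622


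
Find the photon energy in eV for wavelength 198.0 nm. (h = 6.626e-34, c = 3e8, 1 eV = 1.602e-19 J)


E = hc/lambda = 6.626e-34 * 3e8 / 1.980e-07 = 1.004e-18 J = 6.2668 eV

6.2668 eV


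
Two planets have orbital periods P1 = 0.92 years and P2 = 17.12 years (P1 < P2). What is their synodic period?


1/P_syn = |1/P1 - 1/P2| = |1/0.92 - 1/17.12| => P_syn = 0.9722

0.9722 years


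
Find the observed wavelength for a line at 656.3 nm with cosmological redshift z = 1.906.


lam_obs = lam_emit * (1 + z) = 656.3 * (1 + 1.906) = 1907.2078

1907.2078 nm


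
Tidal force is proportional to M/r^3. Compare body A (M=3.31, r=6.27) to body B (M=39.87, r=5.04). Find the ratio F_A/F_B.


Ratio = (M1/r1^3) / (M2/r2^3) = (3.31/6.27^3) / (39.87/5.04^3) = 0.0431

0.0431


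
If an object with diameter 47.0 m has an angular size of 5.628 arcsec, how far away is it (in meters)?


D = size / theta_rad, theta_rad = 5.628 * pi/(180*3600) = 2.729e-05, D = 1.723e+06

1.723e+06 m


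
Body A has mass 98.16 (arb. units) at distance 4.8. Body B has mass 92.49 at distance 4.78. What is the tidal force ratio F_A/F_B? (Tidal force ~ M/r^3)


Ratio = (M1/r1^3) / (M2/r2^3) = (98.16/4.8^3) / (92.49/4.78^3) = 1.0481

1.0481


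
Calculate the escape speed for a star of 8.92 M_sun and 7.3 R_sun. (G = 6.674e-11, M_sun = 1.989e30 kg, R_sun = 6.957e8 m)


M = 8.92 * 1.989e30 kg = 1.774188e+31 kg; R = 7.3 * 6.957e8 m = 5.07861e+09 m. v_esc = sqrt(2GM/R) = sqrt(2 * 6.674e-11 * 1.774188e+31 / 5.07861e+09) = 682865.9942

682865.9942 m/s


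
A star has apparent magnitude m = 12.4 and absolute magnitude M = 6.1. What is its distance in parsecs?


d = 10^((m - M + 5)/5) = 10^((12.4 - 6.1 + 5)/5) = 181.9701

181.9701 pc


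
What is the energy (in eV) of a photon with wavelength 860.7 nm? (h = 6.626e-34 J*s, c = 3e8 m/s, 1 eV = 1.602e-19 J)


E = hc/lambda = 6.626e-34 * 3e8 / 8.607e-07 = 2.310e-19 J = 1.4416 eV

1.4416 eV


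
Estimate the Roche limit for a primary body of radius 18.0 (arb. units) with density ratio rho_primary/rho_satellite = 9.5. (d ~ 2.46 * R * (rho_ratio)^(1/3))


d_Roche = 2.46 * 18.0 * 9.5^(1/3) = 93.7811

93.7811


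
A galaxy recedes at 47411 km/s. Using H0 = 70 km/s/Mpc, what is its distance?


d = v / H0 = 47411 / 70 = 677.3

677.3 Mpc


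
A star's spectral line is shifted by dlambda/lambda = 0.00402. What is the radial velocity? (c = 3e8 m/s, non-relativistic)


v = (dlambda/lambda) * c = 0.00402 * 3e8 = 1.206e+06

1.206e+06 m/s


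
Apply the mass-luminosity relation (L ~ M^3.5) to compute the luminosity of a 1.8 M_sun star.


L/L_sun = (M/M_sun)^3.5 = 1.8^3.5 = 7.8244

7.8244 L_sun


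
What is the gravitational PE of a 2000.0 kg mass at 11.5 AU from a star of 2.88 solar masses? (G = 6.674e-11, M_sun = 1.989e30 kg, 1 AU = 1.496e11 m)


M = 2.88 * 1.989e30 kg = 5.72832e+30 kg; r = 11.5 AU * 1.496e11 m/AU = 1.7204e+12 m. U = -GM*m/r = -(6.674e-11 * 5.72832e+30 * 2000.0) / 1.7204e+12 = -4.444e+11

-4.444e+11 J


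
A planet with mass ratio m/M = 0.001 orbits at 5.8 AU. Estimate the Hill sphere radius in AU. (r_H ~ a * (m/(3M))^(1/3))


r_H = a * (m/3M)^(1/3) = 5.8 * (0.001/3)^(1/3) = 0.4021

0.4021 AU


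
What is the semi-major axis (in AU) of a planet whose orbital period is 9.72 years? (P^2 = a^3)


a = P^(2/3) = 9.72^(2/3) = 4.5545

4.5545 AU


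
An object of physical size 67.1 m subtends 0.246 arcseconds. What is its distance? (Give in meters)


D = size / theta_rad, theta_rad = 0.246 * pi/(180*3600) = 1.193e-06, D = 5.626e+07

5.626e+07 m


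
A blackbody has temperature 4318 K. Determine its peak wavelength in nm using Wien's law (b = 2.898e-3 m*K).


lam_max = b / T = 2.898e-3 / 4318 = 6.711e-07 m = 671.144 nm

671.144 nm


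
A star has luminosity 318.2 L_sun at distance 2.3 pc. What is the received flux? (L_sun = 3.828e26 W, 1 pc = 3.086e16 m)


F = L / (4*pi*d^2) = 1.218e+29 / (4*pi*(7.098e+16)^2) = 1.924e-06

1.924e-06 W/m^2


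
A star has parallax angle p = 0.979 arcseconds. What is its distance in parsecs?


d = 1/p = 1/0.979 = 1.0215

1.0215 pc


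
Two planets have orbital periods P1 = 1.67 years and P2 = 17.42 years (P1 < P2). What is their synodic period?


1/P_syn = |1/P1 - 1/P2| = |1/1.67 - 1/17.42| => P_syn = 1.8471

1.8471 years


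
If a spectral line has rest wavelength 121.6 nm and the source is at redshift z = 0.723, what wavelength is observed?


lam_obs = lam_emit * (1 + z) = 121.6 * (1 + 0.723) = 209.5168

209.5168 nm


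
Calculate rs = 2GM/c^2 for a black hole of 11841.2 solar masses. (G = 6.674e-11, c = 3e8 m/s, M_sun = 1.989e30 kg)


M = 11841.2 * 1.989e30 kg = 2.35521468e+34 kg. rs = 2GM/c^2 = 2 * 6.674e-11 * 2.35521468e+34 / (3e8)^2 = 3.493e+07

3.493e+07 m


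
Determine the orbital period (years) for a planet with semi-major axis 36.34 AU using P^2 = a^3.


P = a^(3/2) = 36.34^1.5 = 219.0672

219.0672 years


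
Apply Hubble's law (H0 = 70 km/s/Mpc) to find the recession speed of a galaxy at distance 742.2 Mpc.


v = H0 * d = 70 * 742.2 = 51954.0

51954.0 km/s


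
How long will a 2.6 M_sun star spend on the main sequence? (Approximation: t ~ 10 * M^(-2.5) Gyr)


t = 10 * M^(-2.5) = 10 * 2.6^(-2.5) = 0.9174

0.9174 Gyr


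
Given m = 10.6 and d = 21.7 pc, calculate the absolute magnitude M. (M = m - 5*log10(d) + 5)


M = m - 5*log10(d) + 5 = 10.6 - 5*log10(21.7) + 5 = 8.9177

8.9177


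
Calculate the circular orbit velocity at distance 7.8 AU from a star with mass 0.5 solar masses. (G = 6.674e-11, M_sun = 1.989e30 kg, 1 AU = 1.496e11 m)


v = sqrt(GM/r) = sqrt(6.674e-11 * 9.945e+29 / 1.167e+12) = 7541.9283

7541.9283 m/s


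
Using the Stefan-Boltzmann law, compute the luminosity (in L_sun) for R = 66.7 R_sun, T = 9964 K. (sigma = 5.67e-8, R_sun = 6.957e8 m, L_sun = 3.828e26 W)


R = 66.7 * 6.957e8 m = 4.640319e+10 m. L = 4*pi*R^2*sigma*T^4 = 4*pi*(4.640319e+10)^2 * 5.67e-8 * 9964^4 = 1.512249581e+31 W. L/L_sun = 1.512249581e+31 / 3.828e26 = 39504.9525

39504.9525 L_sun


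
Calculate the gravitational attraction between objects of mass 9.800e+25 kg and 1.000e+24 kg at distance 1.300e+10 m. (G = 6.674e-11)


F = G*m1*m2/r^2 = 6.674e-11 * 9.800e+25 * 1.000e+24 / (1.300e+10)^2 = 6.674e-11 * 9.800e+49 / 1.690e+20 = 3.870e+19

3.870e+19 N


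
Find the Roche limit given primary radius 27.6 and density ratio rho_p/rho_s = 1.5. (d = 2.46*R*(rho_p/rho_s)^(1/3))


d_Roche = 2.46 * 27.6 * 1.5^(1/3) = 77.7215

77.7215


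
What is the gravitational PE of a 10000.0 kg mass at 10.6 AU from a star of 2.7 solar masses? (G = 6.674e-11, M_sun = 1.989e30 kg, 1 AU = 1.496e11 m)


M = 2.7 * 1.989e30 kg = 5.3703e+30 kg; r = 10.6 AU * 1.496e11 m/AU = 1.58576e+12 m. U = -GM*m/r = -(6.674e-11 * 5.3703e+30 * 10000.0) / 1.58576e+12 = -2.260e+12

-2.260e+12 J


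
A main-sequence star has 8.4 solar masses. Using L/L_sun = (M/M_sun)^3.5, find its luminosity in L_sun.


L/L_sun = (M/M_sun)^3.5 = 8.4^3.5 = 1717.8194

1717.8194 L_sun


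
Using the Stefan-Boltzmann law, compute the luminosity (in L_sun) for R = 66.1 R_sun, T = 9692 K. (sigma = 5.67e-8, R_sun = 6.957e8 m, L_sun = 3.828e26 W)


R = 66.1 * 6.957e8 m = 4.598577e+10 m. L = 4*pi*R^2*sigma*T^4 = 4*pi*(4.598577e+10)^2 * 5.67e-8 * 9692^4 = 1.329515701e+31 W. L/L_sun = 1.329515701e+31 / 3.828e26 = 34731.3401

34731.3401 L_sun


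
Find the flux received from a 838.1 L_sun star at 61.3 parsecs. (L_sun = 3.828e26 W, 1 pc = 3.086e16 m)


F = L / (4*pi*d^2) = 3.208e+29 / (4*pi*(1.892e+18)^2) = 7.134e-09

7.134e-09 W/m^2


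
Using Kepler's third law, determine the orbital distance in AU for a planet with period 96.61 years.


a = P^(2/3) = 96.61^(2/3) = 21.0547

21.0547 AU


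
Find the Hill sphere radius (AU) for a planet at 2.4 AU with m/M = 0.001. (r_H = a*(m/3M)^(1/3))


r_H = a * (m/3M)^(1/3) = 2.4 * (0.001/3)^(1/3) = 0.1664

0.1664 AU


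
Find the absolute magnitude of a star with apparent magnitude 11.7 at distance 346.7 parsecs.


M = m - 5*log10(d) + 5 = 11.7 - 5*log10(346.7) + 5 = 4.0002

4.0002


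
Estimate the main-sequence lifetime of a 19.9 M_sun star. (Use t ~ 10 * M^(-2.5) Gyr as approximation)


t = 10 * M^(-2.5) = 10 * 19.9^(-2.5) = 0.0057

0.0057 Gyr


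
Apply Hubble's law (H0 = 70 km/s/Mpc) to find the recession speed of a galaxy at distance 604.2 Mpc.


v = H0 * d = 70 * 604.2 = 42294.0

42294.0 km/s


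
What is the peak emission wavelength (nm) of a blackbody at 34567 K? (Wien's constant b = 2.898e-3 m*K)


lam_max = b / T = 2.898e-3 / 34567 = 8.384e-08 m = 83.8372 nm

83.8372 nm


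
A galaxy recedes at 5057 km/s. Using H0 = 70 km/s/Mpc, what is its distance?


d = v / H0 = 5057 / 70 = 72.2429

72.2429 Mpc


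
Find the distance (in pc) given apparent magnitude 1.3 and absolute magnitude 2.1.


d = 10^((m - M + 5)/5) = 10^((1.3 - 2.1 + 5)/5) = 6.9183

6.9183 pc


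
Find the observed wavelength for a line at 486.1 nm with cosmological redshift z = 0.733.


lam_obs = lam_emit * (1 + z) = 486.1 * (1 + 0.733) = 842.4113

842.4113 nm


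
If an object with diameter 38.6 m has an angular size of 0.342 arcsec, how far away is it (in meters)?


D = size / theta_rad, theta_rad = 0.342 * pi/(180*3600) = 1.658e-06, D = 2.328e+07

2.328e+07 m


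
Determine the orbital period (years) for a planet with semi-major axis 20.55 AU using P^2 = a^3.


P = a^(3/2) = 20.55^1.5 = 93.1575

93.1575 years


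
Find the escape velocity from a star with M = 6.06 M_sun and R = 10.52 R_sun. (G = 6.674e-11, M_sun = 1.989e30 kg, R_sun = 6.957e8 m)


M = 6.06 * 1.989e30 kg = 1.205334e+31 kg; R = 10.52 * 6.957e8 m = 7.318764e+09 m. v_esc = sqrt(2GM/R) = sqrt(2 * 6.674e-11 * 1.205334e+31 / 7.318764e+09) = 468859.7278

468859.7278 m/s


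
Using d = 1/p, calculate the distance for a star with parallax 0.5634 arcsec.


d = 1/p = 1/0.5634 = 1.7749

1.7749 pc


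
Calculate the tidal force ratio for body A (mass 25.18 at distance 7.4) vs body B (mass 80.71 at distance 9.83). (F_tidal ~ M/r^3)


Ratio = (M1/r1^3) / (M2/r2^3) = (25.18/7.4^3) / (80.71/9.83^3) = 0.7313

0.7313


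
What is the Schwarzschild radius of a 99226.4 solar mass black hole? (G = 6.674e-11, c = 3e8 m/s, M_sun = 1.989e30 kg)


M = 99226.4 * 1.989e30 kg = 1.973613096e+35 kg. rs = 2GM/c^2 = 2 * 6.674e-11 * 1.973613096e+35 / (3e8)^2 = 2.927e+08

2.927e+08 m


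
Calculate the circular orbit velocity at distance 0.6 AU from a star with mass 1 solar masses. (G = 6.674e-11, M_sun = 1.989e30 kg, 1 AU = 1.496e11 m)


v = sqrt(GM/r) = sqrt(6.674e-11 * 1.989e+30 / 8.976e+10) = 38456.4393

38456.4393 m/s


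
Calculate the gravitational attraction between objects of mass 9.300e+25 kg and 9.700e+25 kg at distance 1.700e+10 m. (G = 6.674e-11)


F = G*m1*m2/r^2 = 6.674e-11 * 9.300e+25 * 9.700e+25 / (1.700e+10)^2 = 6.674e-11 * 9.021e+51 / 2.890e+20 = 2.083e+21

2.083e+21 N


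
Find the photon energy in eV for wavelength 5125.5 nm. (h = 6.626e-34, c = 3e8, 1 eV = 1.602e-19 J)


E = hc/lambda = 6.626e-34 * 3e8 / 5.126e-06 = 3.878e-20 J = 0.2421 eV

0.2421 eV


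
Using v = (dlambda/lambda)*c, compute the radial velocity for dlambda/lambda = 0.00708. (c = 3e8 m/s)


v = (dlambda/lambda) * c = 0.00708 * 3e8 = 2.124e+06

2.124e+06 m/s


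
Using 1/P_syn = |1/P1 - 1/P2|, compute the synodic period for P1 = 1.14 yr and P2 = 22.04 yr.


1/P_syn = |1/P1 - 1/P2| = |1/1.14 - 1/22.04| => P_syn = 1.2022

1.2022 years


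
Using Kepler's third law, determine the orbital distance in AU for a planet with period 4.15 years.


a = P^(2/3) = 4.15^(2/3) = 2.5825

2.5825 AU


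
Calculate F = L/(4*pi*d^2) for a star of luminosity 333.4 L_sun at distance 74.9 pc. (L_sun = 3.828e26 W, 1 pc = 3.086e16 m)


F = L / (4*pi*d^2) = 1.276e+29 / (4*pi*(2.311e+18)^2) = 1.901e-09

1.901e-09 W/m^2


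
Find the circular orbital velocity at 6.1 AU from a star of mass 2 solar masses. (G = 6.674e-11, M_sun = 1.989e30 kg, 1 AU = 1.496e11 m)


v = sqrt(GM/r) = sqrt(6.674e-11 * 3.978e+30 / 9.126e+11) = 17056.6908

17056.6908 m/s


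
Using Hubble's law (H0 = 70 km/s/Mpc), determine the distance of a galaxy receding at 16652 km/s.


d = v / H0 = 16652 / 70 = 237.8857

237.8857 Mpc


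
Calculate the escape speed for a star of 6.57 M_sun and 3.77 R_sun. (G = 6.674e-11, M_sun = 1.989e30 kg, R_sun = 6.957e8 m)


M = 6.57 * 1.989e30 kg = 1.306773e+31 kg; R = 3.77 * 6.957e8 m = 2.622789e+09 m. v_esc = sqrt(2GM/R) = sqrt(2 * 6.674e-11 * 1.306773e+31 / 2.622789e+09) = 815504.7567

815504.7567 m/s


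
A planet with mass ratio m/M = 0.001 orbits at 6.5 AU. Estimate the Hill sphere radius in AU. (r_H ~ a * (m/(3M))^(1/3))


r_H = a * (m/3M)^(1/3) = 6.5 * (0.001/3)^(1/3) = 0.4507

0.4507 AU


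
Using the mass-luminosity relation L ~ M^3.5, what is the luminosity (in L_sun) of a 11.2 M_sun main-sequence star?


L/L_sun = (M/M_sun)^3.5 = 11.2^3.5 = 4701.7884

4701.7884 L_sun


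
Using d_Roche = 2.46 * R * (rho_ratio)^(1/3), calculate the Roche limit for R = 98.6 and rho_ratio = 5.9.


d_Roche = 2.46 * 98.6 * 5.9^(1/3) = 438.2911

438.2911


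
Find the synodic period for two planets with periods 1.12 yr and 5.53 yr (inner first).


1/P_syn = |1/P1 - 1/P2| = |1/1.12 - 1/5.53| => P_syn = 1.4044

1.4044 years


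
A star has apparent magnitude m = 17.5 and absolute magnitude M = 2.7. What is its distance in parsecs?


d = 10^((m - M + 5)/5) = 10^((17.5 - 2.7 + 5)/5) = 9120.1084

9120.1084 pc


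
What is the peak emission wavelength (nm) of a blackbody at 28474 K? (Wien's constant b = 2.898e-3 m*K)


lam_max = b / T = 2.898e-3 / 28474 = 1.018e-07 m = 101.7771 nm

101.7771 nm


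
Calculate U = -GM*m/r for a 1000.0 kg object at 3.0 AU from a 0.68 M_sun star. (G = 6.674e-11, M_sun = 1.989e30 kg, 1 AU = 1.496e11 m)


M = 0.68 * 1.989e30 kg = 1.35252e+30 kg; r = 3.0 AU * 1.496e11 m/AU = 4.488e+11 m. U = -GM*m/r = -(6.674e-11 * 1.35252e+30 * 1000.0) / 4.488e+11 = -2.011e+11

-2.011e+11 J


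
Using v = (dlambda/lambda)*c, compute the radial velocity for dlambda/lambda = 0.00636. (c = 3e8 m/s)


v = (dlambda/lambda) * c = 0.00636 * 3e8 = 1.908e+06

1.908e+06 m/s


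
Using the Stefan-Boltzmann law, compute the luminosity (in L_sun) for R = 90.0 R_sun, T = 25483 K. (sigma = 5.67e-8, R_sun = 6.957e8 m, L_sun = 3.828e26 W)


R = 90.0 * 6.957e8 m = 6.2613e+10 m. L = 4*pi*R^2*sigma*T^4 = 4*pi*(6.2613e+10)^2 * 5.67e-8 * 25483^4 = 1.177942701e+33 W. L/L_sun = 1.177942701e+33 / 3.828e26 = 3.077e+06

3.077e+06 L_sun


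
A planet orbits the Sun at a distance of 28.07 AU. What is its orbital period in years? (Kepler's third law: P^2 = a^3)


P = a^(3/2) = 28.07^1.5 = 148.718

148.718 years


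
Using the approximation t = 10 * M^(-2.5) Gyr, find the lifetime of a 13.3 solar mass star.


t = 10 * M^(-2.5) = 10 * 13.3^(-2.5) = 0.0155

0.0155 Gyr


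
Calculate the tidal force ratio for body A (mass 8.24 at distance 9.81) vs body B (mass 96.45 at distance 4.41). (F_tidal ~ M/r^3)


Ratio = (M1/r1^3) / (M2/r2^3) = (8.24/9.81^3) / (96.45/4.41^3) = 0.0078

0.0078


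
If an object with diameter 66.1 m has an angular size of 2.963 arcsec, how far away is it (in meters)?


D = size / theta_rad, theta_rad = 2.963 * pi/(180*3600) = 1.437e-05, D = 4.601e+06

4.601e+06 m


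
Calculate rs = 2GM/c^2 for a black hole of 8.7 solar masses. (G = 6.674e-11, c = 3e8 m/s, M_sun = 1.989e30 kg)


M = 8.7 * 1.989e30 kg = 1.73043e+31 kg. rs = 2GM/c^2 = 2 * 6.674e-11 * 1.73043e+31 / (3e8)^2 = 25664.1996

25664.1996 m


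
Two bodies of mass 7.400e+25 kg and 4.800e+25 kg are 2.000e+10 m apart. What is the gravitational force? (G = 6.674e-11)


F = G*m1*m2/r^2 = 6.674e-11 * 7.400e+25 * 4.800e+25 / (2.000e+10)^2 = 6.674e-11 * 3.552e+51 / 4.000e+20 = 5.927e+20

5.927e+20 N


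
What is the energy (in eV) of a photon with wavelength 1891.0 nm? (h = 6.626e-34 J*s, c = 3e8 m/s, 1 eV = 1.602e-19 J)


E = hc/lambda = 6.626e-34 * 3e8 / 1.891e-06 = 1.051e-19 J = 0.6562 eV

0.6562 eV


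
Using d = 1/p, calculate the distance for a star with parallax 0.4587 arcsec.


d = 1/p = 1/0.4587 = 2.1801

2.1801 pc


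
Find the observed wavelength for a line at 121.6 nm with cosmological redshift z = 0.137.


lam_obs = lam_emit * (1 + z) = 121.6 * (1 + 0.137) = 138.2592

138.2592 nm


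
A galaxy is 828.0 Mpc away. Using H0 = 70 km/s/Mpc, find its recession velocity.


v = H0 * d = 70 * 828.0 = 57960.0

57960.0 km/s


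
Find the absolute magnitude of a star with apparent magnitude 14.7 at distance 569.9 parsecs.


M = m - 5*log10(d) + 5 = 14.7 - 5*log10(569.9) + 5 = 5.921

5.921


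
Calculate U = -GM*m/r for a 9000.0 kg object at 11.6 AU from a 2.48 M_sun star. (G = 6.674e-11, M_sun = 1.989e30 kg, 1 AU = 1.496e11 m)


M = 2.48 * 1.989e30 kg = 4.93272e+30 kg; r = 11.6 AU * 1.496e11 m/AU = 1.73536e+12 m. U = -GM*m/r = -(6.674e-11 * 4.93272e+30 * 9000.0) / 1.73536e+12 = -1.707e+12

-1.707e+12 J


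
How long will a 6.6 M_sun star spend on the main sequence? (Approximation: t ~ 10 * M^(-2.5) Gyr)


t = 10 * M^(-2.5) = 10 * 6.6^(-2.5) = 0.0894

0.0894 Gyr


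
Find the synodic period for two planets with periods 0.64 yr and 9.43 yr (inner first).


1/P_syn = |1/P1 - 1/P2| = |1/0.64 - 1/9.43| => P_syn = 0.6866

0.6866 years


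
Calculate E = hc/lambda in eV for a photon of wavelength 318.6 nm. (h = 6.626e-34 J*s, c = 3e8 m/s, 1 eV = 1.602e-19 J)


E = hc/lambda = 6.626e-34 * 3e8 / 3.186e-07 = 6.239e-19 J = 3.8946 eV

3.8946 eV


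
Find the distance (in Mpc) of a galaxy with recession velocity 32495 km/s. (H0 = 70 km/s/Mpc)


d = v / H0 = 32495 / 70 = 464.2143

464.2143 Mpc


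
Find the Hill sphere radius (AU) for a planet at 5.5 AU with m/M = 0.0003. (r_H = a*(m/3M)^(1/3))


r_H = a * (m/3M)^(1/3) = 5.5 * (0.0003/3)^(1/3) = 0.2553

0.2553 AU


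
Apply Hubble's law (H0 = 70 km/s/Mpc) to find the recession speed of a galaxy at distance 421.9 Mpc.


v = H0 * d = 70 * 421.9 = 29533.0

29533.0 km/s


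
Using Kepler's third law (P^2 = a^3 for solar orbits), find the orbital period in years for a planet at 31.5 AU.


P = a^(3/2) = 31.5^1.5 = 176.7933

176.7933 years


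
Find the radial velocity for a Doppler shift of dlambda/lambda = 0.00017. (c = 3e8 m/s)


v = (dlambda/lambda) * c = 0.00017 * 3e8 = 51000.0

51000.0 m/s


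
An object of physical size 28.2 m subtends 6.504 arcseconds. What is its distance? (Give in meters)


D = size / theta_rad, theta_rad = 6.504 * pi/(180*3600) = 3.153e-05, D = 894321.5769

894321.5769 m


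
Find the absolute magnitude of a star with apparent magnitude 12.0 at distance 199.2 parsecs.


M = m - 5*log10(d) + 5 = 12.0 - 5*log10(199.2) + 5 = 5.5036

5.5036


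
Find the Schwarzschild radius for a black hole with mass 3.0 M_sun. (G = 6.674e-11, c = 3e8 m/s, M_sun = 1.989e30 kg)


M = 3.0 * 1.989e30 kg = 5.967e+30 kg. rs = 2GM/c^2 = 2 * 6.674e-11 * 5.967e+30 / (3e8)^2 = 8849.724

8849.724 m


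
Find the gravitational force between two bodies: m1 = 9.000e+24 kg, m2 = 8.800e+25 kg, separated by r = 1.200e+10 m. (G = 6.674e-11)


F = G*m1*m2/r^2 = 6.674e-11 * 9.000e+24 * 8.800e+25 / (1.200e+10)^2 = 6.674e-11 * 7.920e+50 / 1.440e+20 = 3.671e+20

3.671e+20 N


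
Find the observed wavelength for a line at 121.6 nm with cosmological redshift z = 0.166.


lam_obs = lam_emit * (1 + z) = 121.6 * (1 + 0.166) = 141.7856

141.7856 nm


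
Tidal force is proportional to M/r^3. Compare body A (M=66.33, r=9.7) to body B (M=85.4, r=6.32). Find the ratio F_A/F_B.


Ratio = (M1/r1^3) / (M2/r2^3) = (66.33/9.7^3) / (85.4/6.32^3) = 0.2148

0.2148


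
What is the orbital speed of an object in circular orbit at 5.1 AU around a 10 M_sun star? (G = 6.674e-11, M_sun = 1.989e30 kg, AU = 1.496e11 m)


v = sqrt(GM/r) = sqrt(6.674e-11 * 1.989e+31 / 7.630e+11) = 41711.865

41711.865 m/s


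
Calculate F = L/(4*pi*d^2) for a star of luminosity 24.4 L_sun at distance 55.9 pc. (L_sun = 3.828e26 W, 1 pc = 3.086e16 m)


F = L / (4*pi*d^2) = 9.340e+27 / (4*pi*(1.725e+18)^2) = 2.498e-10

2.498e-10 W/m^2


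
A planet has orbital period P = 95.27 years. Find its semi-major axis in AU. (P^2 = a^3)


a = P^(2/3) = 95.27^(2/3) = 20.8595

20.8595 AU


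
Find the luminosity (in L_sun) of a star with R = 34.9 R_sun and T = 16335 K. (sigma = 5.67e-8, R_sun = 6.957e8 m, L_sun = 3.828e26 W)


R = 34.9 * 6.957e8 m = 2.427993e+10 m. L = 4*pi*R^2*sigma*T^4 = 4*pi*(2.427993e+10)^2 * 5.67e-8 * 16335^4 = 2.990641385e+31 W. L/L_sun = 2.990641385e+31 / 3.828e26 = 78125.428

78125.428 L_sun


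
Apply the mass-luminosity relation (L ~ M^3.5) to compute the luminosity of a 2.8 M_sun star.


L/L_sun = (M/M_sun)^3.5 = 2.8^3.5 = 36.7327

36.7327 L_sun


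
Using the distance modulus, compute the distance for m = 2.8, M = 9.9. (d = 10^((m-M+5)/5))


d = 10^((m - M + 5)/5) = 10^((2.8 - 9.9 + 5)/5) = 0.3802

0.3802 pc


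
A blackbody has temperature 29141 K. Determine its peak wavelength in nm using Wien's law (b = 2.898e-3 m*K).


lam_max = b / T = 2.898e-3 / 29141 = 9.945e-08 m = 99.4475 nm

99.4475 nm


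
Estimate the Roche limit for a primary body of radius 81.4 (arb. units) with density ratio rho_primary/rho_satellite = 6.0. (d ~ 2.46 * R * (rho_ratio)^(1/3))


d_Roche = 2.46 * 81.4 * 6.0^(1/3) = 363.8675

363.8675


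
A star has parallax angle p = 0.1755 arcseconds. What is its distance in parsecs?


d = 1/p = 1/0.1755 = 5.698

5.698 pc


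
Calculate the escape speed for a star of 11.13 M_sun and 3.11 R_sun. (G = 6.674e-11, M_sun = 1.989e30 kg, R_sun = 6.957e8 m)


M = 11.13 * 1.989e30 kg = 2.213757e+31 kg; R = 3.11 * 6.957e8 m = 2.163627e+09 m. v_esc = sqrt(2GM/R) = sqrt(2 * 6.674e-11 * 2.213757e+31 / 2.163627e+09) = 1.169e+06

1.169e+06 m/s


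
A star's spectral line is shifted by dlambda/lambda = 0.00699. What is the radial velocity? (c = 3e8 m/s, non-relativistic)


v = (dlambda/lambda) * c = 0.00699 * 3e8 = 2.097e+06

2.097e+06 m/s


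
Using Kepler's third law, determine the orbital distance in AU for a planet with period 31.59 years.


a = P^(2/3) = 31.59^(2/3) = 9.9931

9.9931 AU


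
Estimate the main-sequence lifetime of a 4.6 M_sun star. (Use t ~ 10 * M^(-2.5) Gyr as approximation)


t = 10 * M^(-2.5) = 10 * 4.6^(-2.5) = 0.2203

0.2203 Gyr


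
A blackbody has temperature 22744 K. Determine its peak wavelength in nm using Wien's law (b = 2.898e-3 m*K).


lam_max = b / T = 2.898e-3 / 22744 = 1.274e-07 m = 127.4182 nm

127.4182 nm


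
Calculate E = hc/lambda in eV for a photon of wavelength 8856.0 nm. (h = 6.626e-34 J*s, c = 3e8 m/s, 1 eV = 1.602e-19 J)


E = hc/lambda = 6.626e-34 * 3e8 / 8.856e-06 = 2.245e-20 J = 0.1401 eV

0.1401 eV


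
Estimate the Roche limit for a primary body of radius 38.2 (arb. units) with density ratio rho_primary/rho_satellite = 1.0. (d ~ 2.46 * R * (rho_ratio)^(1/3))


d_Roche = 2.46 * 38.2 * 1.0^(1/3) = 93.972

93.972


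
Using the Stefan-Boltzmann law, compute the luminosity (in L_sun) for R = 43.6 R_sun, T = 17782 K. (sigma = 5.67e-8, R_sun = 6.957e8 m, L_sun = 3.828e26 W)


R = 43.6 * 6.957e8 m = 3.033252e+10 m. L = 4*pi*R^2*sigma*T^4 = 4*pi*(3.033252e+10)^2 * 5.67e-8 * 17782^4 = 6.554390793e+31 W. L/L_sun = 6.554390793e+31 / 3.828e26 = 171222.33

171222.33 L_sun


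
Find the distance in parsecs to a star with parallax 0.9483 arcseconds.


d = 1/p = 1/0.9483 = 1.0545

1.0545 pc


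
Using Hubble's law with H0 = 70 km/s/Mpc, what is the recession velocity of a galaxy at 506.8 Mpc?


v = H0 * d = 70 * 506.8 = 35476.0

35476.0 km/s


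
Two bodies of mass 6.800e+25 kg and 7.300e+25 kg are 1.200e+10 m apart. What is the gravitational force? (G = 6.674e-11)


F = G*m1*m2/r^2 = 6.674e-11 * 6.800e+25 * 7.300e+25 / (1.200e+10)^2 = 6.674e-11 * 4.964e+51 / 1.440e+20 = 2.301e+21

2.301e+21 N


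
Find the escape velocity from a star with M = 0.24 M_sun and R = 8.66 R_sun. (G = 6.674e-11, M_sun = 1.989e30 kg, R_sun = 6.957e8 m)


M = 0.24 * 1.989e30 kg = 4.7736e+29 kg; R = 8.66 * 6.957e8 m = 6.024762e+09 m. v_esc = sqrt(2GM/R) = sqrt(2 * 6.674e-11 * 4.7736e+29 / 6.024762e+09) = 102839.7859

102839.7859 m/s


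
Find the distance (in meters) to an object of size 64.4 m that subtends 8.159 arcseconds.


D = size / theta_rad, theta_rad = 8.159 * pi/(180*3600) = 3.956e-05, D = 1.628e+06

1.628e+06 m


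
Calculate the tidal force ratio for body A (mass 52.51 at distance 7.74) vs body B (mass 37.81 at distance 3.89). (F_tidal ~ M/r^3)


Ratio = (M1/r1^3) / (M2/r2^3) = (52.51/7.74^3) / (37.81/3.89^3) = 0.1763

0.1763


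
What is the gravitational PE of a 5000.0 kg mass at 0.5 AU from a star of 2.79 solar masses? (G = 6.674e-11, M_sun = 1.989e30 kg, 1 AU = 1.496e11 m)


M = 2.79 * 1.989e30 kg = 5.54931e+30 kg; r = 0.5 AU * 1.496e11 m/AU = 7.48e+10 m. U = -GM*m/r = -(6.674e-11 * 5.54931e+30 * 5000.0) / 7.48e+10 = -2.476e+13

-2.476e+13 J


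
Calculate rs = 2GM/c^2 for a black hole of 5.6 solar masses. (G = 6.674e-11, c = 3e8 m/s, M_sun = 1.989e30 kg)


M = 5.6 * 1.989e30 kg = 1.11384e+31 kg. rs = 2GM/c^2 = 2 * 6.674e-11 * 1.11384e+31 / (3e8)^2 = 16519.4848

16519.4848 m


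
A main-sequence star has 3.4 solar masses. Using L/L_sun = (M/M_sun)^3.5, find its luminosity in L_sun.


L/L_sun = (M/M_sun)^3.5 = 3.4^3.5 = 72.473

72.473 L_sun


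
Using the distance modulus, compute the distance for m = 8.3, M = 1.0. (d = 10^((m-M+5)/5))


d = 10^((m - M + 5)/5) = 10^((8.3 - 1.0 + 5)/5) = 288.4032

288.4032 pc


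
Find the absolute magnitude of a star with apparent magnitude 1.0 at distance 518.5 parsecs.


M = m - 5*log10(d) + 5 = 1.0 - 5*log10(518.5) + 5 = -7.5737

-7.5737


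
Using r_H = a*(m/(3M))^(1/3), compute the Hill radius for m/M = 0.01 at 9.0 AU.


r_H = a * (m/3M)^(1/3) = 9.0 * (0.01/3)^(1/3) = 1.3444

1.3444 AU


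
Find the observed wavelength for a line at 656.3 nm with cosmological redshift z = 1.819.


lam_obs = lam_emit * (1 + z) = 656.3 * (1 + 1.819) = 1850.1097

1850.1097 nm


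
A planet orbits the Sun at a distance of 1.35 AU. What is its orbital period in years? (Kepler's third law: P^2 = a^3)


P = a^(3/2) = 1.35^1.5 = 1.5686

1.5686 years


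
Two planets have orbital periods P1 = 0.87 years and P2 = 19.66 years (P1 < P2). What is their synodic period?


1/P_syn = |1/P1 - 1/P2| = |1/0.87 - 1/19.66| => P_syn = 0.9103

0.9103 years


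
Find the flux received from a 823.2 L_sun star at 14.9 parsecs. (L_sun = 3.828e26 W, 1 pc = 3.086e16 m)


F = L / (4*pi*d^2) = 3.151e+29 / (4*pi*(4.598e+17)^2) = 1.186e-07

1.186e-07 W/m^2


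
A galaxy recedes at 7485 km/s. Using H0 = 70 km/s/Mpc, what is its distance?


d = v / H0 = 7485 / 70 = 106.9286

106.9286 Mpc


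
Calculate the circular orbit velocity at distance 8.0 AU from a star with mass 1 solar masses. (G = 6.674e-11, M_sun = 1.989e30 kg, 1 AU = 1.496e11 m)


v = sqrt(GM/r) = sqrt(6.674e-11 * 1.989e+30 / 1.197e+12) = 10531.7297

10531.7297 m/s


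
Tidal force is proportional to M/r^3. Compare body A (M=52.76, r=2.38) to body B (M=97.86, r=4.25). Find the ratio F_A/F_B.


Ratio = (M1/r1^3) / (M2/r2^3) = (52.76/2.38^3) / (97.86/4.25^3) = 3.07

3.07


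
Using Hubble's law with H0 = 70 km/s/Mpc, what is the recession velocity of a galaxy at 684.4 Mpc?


v = H0 * d = 70 * 684.4 = 47908.0

47908.0 km/s


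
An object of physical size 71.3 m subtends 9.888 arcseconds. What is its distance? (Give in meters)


D = size / theta_rad, theta_rad = 9.888 * pi/(180*3600) = 4.794e-05, D = 1.487e+06

1.487e+06 m


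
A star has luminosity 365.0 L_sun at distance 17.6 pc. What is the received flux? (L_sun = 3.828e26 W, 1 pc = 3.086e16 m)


F = L / (4*pi*d^2) = 1.397e+29 / (4*pi*(5.431e+17)^2) = 3.769e-08

3.769e-08 W/m^2


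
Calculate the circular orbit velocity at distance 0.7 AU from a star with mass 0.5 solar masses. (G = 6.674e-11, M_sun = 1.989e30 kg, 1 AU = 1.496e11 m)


v = sqrt(GM/r) = sqrt(6.674e-11 * 9.945e+29 / 1.047e+11) = 25175.6492

25175.6492 m/s


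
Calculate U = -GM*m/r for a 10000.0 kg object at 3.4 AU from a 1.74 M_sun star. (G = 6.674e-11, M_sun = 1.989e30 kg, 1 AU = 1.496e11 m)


M = 1.74 * 1.989e30 kg = 3.46086e+30 kg; r = 3.4 AU * 1.496e11 m/AU = 5.0864e+11 m. U = -GM*m/r = -(6.674e-11 * 3.46086e+30 * 10000.0) / 5.0864e+11 = -4.541e+12

-4.541e+12 J


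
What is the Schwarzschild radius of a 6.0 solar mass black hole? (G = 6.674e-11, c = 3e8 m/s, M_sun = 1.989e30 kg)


M = 6.0 * 1.989e30 kg = 1.1934e+31 kg. rs = 2GM/c^2 = 2 * 6.674e-11 * 1.1934e+31 / (3e8)^2 = 17699.448

17699.448 m


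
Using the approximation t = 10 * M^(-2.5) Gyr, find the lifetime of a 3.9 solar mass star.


t = 10 * M^(-2.5) = 10 * 3.9^(-2.5) = 0.3329

0.3329 Gyr


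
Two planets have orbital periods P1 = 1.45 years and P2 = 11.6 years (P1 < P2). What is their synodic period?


1/P_syn = |1/P1 - 1/P2| = |1/1.45 - 1/11.6| => P_syn = 1.6571

1.6571 years


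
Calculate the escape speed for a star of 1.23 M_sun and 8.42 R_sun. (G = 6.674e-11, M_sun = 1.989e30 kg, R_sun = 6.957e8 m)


M = 1.23 * 1.989e30 kg = 2.44647e+30 kg; R = 8.42 * 6.957e8 m = 5.857794e+09 m. v_esc = sqrt(2GM/R) = sqrt(2 * 6.674e-11 * 2.44647e+30 / 5.857794e+09) = 236108.1611

236108.1611 m/s


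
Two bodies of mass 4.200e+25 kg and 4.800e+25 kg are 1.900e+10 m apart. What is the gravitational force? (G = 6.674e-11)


F = G*m1*m2/r^2 = 6.674e-11 * 4.200e+25 * 4.800e+25 / (1.900e+10)^2 = 6.674e-11 * 2.016e+51 / 3.610e+20 = 3.727e+20

3.727e+20 N


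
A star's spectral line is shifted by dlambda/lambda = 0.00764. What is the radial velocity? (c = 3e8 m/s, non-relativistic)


v = (dlambda/lambda) * c = 0.00764 * 3e8 = 2.292e+06

2.292e+06 m/s


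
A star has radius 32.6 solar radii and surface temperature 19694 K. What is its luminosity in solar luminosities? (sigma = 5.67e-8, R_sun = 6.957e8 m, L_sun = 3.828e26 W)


R = 32.6 * 6.957e8 m = 2.267982e+10 m. L = 4*pi*R^2*sigma*T^4 = 4*pi*(2.267982e+10)^2 * 5.67e-8 * 19694^4 = 5.513252259e+31 W. L/L_sun = 5.513252259e+31 / 3.828e26 = 144024.3537

144024.3537 L_sun


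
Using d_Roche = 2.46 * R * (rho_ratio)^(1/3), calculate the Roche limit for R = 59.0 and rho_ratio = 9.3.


d_Roche = 2.46 * 59.0 * 9.3^(1/3) = 305.2213

305.2213


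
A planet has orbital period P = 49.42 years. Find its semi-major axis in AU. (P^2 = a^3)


a = P^(2/3) = 49.42^(2/3) = 13.4669

13.4669 AU


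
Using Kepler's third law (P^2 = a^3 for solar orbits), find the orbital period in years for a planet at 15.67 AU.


P = a^(3/2) = 15.67^1.5 = 62.0302

62.0302 years


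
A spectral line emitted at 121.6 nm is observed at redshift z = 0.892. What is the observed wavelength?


lam_obs = lam_emit * (1 + z) = 121.6 * (1 + 0.892) = 230.0672

230.0672 nm


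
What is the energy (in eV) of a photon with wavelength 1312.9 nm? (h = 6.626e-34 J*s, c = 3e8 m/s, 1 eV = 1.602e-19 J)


E = hc/lambda = 6.626e-34 * 3e8 / 1.313e-06 = 1.514e-19 J = 0.9451 eV

0.9451 eV


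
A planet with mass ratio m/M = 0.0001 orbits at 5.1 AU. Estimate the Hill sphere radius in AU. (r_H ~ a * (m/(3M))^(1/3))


r_H = a * (m/3M)^(1/3) = 5.1 * (0.0001/3)^(1/3) = 0.1641

0.1641 AU


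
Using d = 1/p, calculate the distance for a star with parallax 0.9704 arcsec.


d = 1/p = 1/0.9704 = 1.0305

1.0305 pc


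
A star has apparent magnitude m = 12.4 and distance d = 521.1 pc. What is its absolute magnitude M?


M = m - 5*log10(d) + 5 = 12.4 - 5*log10(521.1) + 5 = 3.8154

3.8154
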